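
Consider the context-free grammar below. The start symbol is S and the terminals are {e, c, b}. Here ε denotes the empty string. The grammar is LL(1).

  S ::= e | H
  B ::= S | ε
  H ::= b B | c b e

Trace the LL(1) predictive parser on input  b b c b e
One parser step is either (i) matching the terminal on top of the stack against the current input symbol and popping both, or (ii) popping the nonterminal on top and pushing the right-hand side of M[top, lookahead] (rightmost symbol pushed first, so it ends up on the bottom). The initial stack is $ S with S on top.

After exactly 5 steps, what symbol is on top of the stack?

H

step 1: stack=$ S  input=b b c b e $  — expand S ::= H
step 2: stack=$ H  input=b b c b e $  — expand H ::= b B
step 3: stack=$ B b  input=b b c b e $  — match b
step 4: stack=$ B  input=b c b e $  — expand B ::= S
step 5: stack=$ S  input=b c b e $  — expand S ::= H
Stack after step 5: $ H (top = H).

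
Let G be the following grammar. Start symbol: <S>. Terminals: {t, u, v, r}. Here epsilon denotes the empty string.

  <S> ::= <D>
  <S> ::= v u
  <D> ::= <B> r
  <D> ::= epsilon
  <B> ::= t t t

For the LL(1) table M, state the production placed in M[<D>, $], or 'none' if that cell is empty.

<D> ::= epsilon

FIRST(<B>): from <B>::=t t t we get {t}. So FIRST(<B>) = {t}.
FIRST(<D>): from <D>::=<B> r we get {t}; from <D>::=epsilon we get {epsilon}. So FIRST(<D>) = {epsilon, t}.
FIRST(<S>): from <S>::=<D> we get {epsilon, t}; from <S>::=v u we get {v}. So FIRST(<S>) = {epsilon, t, v}.
FOLLOW(<S>) includes $ since <S> is the start symbol.
FOLLOW(<S>): <S> appears on no right-hand side. Thus FOLLOW(<S>) = {$}.
FOLLOW(<D>): in <S>::=<D>, the suffix after <D> is empty, so FOLLOW(<D>) ⊇ FOLLOW(<S>) = {$}. Thus FOLLOW(<D>) = {$}.
For <D> ::= <B> r: FIRST(<B> r) = {t}, so it goes in M[<D>, t] for t ∈ {t}.
For <D> ::= epsilon: FIRST(epsilon) = {epsilon}, so it goes in M[<D>, t] for t ∈ {}; since epsilon ∈ FIRST, also for every t ∈ FOLLOW(<D>) = {$}.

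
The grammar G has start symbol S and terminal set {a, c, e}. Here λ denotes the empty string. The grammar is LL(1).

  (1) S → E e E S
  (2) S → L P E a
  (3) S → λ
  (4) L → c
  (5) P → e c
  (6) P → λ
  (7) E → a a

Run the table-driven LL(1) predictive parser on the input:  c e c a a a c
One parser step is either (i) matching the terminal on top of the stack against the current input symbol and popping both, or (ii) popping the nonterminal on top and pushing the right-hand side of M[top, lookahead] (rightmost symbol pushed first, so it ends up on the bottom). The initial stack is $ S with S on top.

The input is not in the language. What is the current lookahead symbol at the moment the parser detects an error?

      Stack      Input            Action
   1  $ S        c e c a a a c $  expand S → L P E a
   2  $ a E P L  c e c a a a c $  expand L → c
   3  $ a E P c  c e c a a a c $  match c
   4  $ a E P    e c a a a c $    expand P → e c
   5  $ a E c e  e c a a a c $    match e
   6  $ a E c    c a a a c $      match c
   7  $ a E      a a a c $        expand E → a a
   8  $ a a a    a a a c $        match a
   9  $ a a      a a c $          match a
  10  $ a        a c $            match a
  11  $          c $              error: stack empty but input remains

c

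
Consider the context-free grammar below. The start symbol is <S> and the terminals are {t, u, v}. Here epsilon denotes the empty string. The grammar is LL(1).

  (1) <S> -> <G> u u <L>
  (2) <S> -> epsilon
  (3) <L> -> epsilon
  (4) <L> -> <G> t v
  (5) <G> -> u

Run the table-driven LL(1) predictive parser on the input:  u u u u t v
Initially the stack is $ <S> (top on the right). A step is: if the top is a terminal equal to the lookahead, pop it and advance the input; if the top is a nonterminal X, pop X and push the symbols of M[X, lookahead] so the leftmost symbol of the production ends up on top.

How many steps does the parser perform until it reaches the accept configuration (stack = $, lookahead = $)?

      Stack          Input          Action
   1  $ <S>          u u u u t v $  expand <S> -> <G> u u <L>
   2  $ <L> u u <G>  u u u u t v $  expand <G> -> u
   3  $ <L> u u u    u u u u t v $  match u
   4  $ <L> u u      u u u t v $    match u
   5  $ <L> u        u u t v $      match u
   6  $ <L>          u t v $        expand <L> -> <G> t v
   7  $ v t <G>      u t v $        expand <G> -> u
   8  $ v t u        u t v $        match u
   9  $ v t          t v $          match t
  10  $ v            v $            match v
Accept reached after 10 steps.

10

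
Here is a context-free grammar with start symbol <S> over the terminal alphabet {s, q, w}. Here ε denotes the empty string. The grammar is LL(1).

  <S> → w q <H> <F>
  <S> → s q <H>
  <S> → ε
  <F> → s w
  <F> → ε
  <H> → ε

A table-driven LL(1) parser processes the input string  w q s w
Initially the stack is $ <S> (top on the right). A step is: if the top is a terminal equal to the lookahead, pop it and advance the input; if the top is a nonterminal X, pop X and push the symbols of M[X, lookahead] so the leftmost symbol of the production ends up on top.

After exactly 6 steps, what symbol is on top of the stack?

w

step 1: stack=$ <S>  input=w q s w $  — expand <S> → w q <H> <F>
step 2: stack=$ <F> <H> q w  input=w q s w $  — match w
step 3: stack=$ <F> <H> q  input=q s w $  — match q
step 4: stack=$ <F> <H>  input=s w $  — expand <H> → ε
step 5: stack=$ <F>  input=s w $  — expand <F> → s w
step 6: stack=$ w s  input=s w $  — match s
Stack after step 6: $ w (top = w).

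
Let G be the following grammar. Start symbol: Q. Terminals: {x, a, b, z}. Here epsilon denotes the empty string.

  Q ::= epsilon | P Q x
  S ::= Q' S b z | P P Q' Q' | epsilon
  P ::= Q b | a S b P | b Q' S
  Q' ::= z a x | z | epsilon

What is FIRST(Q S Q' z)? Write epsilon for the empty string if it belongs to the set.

FIRST(Q'): from Q'::=z a x we get {z}; from Q'::=z we get {z}; from Q'::=epsilon we get {epsilon}. So FIRST(Q') = {epsilon, z}.
FIRST(Q): from Q::=epsilon we get {epsilon}; from Q::=P Q x we get {a, b}. So FIRST(Q) = {epsilon, a, b}.
FIRST(P): from P::=Q b we get {a, b}; from P::=a S b P we get {a}; from P::=b Q' S we get {b}. So FIRST(P) = {a, b}.
FIRST(S): from S::=Q' S b z we get {a, b, z}; from S::=P P Q' Q' we get {a, b}; from S::=epsilon we get {epsilon}. So FIRST(S) = {epsilon, a, b, z}.
FIRST(Q S Q' z): take FIRST of each symbol in turn, carrying on past any symbol whose FIRST contains epsilon; result {a, b, z}.

{a, b, z}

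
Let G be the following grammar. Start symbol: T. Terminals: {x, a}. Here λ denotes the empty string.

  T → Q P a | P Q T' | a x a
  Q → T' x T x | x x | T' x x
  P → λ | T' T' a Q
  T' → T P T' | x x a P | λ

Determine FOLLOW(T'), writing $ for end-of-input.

FIRST(T) = {a, x}  (via Q P a, P Q T')
FIRST(T') = {λ, a, x}  (via T P T')
FIRST(Q) = {a, x}  (via T' x T x, T' x x)
FIRST(P) = {λ, a, x}  (via T' T' a Q)
FOLLOW(T) includes $ since T is the start symbol.
FOLLOW(T): in Q→T' x T x, T is followed by x with FIRST {x}; in T'→T P T', T is followed by P T' with FIRST {λ, a, x}; in T'→T P T', the suffix after T is nullable, so FOLLOW(T) ⊇ FOLLOW(T') = {$, a, x}. Thus FOLLOW(T) = {$, a, x}.
FOLLOW(T'): in T→P Q T', the suffix after T' is empty, so FOLLOW(T') ⊇ FOLLOW(T) = {$, a, x}; in Q→T' x T x, T' is followed by x T x with FIRST {x}; in Q→T' x x, T' is followed by x x with FIRST {x}; in P→T' T' a Q (occurrence 1), T' is followed by T' a Q with FIRST {a, x}; in P→T' T' a Q (occurrence 2), T' is followed by a Q with FIRST {a}; in T'→T P T', the suffix after T' is empty (adds nothing new). Thus FOLLOW(T') = {$, a, x}.
FOLLOW(P): in T→Q P a, P is followed by a with FIRST {a}; in T→P Q T', P is followed by Q T' with FIRST {a, x}; in T'→T P T', P is followed by T' with FIRST {λ, a, x}; in T'→T P T', the suffix after P is nullable, so FOLLOW(P) ⊇ FOLLOW(T') = {$, a, x}; in T'→x x a P, the suffix after P is empty, so FOLLOW(P) ⊇ FOLLOW(T') = {$, a, x}. Thus FOLLOW(P) = {$, a, x}.
FOLLOW(Q): in T→Q P a, Q is followed by P a with FIRST {a, x}; in T→P Q T', Q is followed by T' with FIRST {λ, a, x}; in T→P Q T', the suffix after Q is nullable, so FOLLOW(Q) ⊇ FOLLOW(T) = {$, a, x}; in P→T' T' a Q, the suffix after Q is empty, so FOLLOW(Q) ⊇ FOLLOW(P) = {$, a, x}. Thus FOLLOW(Q) = {$, a, x}.

{$, a, x}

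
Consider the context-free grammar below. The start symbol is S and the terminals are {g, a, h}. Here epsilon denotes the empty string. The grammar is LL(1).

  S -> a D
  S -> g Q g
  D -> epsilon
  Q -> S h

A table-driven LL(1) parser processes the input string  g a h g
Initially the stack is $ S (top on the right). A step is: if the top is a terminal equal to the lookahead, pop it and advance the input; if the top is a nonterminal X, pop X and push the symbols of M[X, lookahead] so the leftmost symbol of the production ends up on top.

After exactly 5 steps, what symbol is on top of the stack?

     Stack      Input      Action
  1  $ S        g a h g $  expand S -> g Q g
  2  $ g Q g    g a h g $  match g
  3  $ g Q      a h g $    expand Q -> S h
  4  $ g h S    a h g $    expand S -> a D
  5  $ g h D a  a h g $    match a
Stack after step 5: $ g h D (top = D).

D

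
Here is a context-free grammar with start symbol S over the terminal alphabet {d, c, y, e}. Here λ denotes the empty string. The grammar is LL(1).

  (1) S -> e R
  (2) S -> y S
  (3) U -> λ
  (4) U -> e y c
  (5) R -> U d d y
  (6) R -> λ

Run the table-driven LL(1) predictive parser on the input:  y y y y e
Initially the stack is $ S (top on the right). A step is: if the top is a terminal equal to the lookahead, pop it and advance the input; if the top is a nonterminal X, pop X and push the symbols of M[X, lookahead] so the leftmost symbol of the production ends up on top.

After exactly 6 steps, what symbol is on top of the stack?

step 1: stack=$ S  input=y y y y e $  — expand S -> y S
step 2: stack=$ S y  input=y y y y e $  — match y
step 3: stack=$ S  input=y y y e $  — expand S -> y S
step 4: stack=$ S y  input=y y y e $  — match y
step 5: stack=$ S  input=y y e $  — expand S -> y S
step 6: stack=$ S y  input=y y e $  — match y
Stack after step 6: $ S (top = S).

S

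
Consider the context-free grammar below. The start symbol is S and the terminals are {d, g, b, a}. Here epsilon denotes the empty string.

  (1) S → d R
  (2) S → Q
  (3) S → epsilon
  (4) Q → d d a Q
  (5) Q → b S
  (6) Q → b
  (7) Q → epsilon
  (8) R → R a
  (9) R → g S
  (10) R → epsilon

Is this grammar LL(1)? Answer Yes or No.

No

FIRST(S) = {epsilon, b, d}
FIRST(Q) = {epsilon, b, d}
FIRST(R) = {epsilon, a, g}
FOLLOW(S) = {$, a}
FOLLOW(Q) = {$, a}
FOLLOW(R) = {$, a}
Cell M[Q, b] receives both Q → b S and Q → b — the grammar is not LL(1).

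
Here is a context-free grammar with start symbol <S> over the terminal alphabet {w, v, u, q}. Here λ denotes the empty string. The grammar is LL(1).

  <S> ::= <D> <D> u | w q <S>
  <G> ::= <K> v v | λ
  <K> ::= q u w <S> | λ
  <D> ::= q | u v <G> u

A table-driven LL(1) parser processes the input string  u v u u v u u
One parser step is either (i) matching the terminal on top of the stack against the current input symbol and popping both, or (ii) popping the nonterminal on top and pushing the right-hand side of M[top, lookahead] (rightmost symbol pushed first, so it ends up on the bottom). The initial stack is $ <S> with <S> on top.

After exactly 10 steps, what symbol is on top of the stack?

u

step 1: stack=$ <S>  input=u v u u v u u $  — expand <S> ::= <D> <D> u
step 2: stack=$ u <D> <D>  input=u v u u v u u $  — expand <D> ::= u v <G> u
step 3: stack=$ u <D> u <G> v u  input=u v u u v u u $  — match u
step 4: stack=$ u <D> u <G> v  input=v u u v u u $  — match v
step 5: stack=$ u <D> u <G>  input=u u v u u $  — expand <G> ::= λ
step 6: stack=$ u <D> u  input=u u v u u $  — match u
step 7: stack=$ u <D>  input=u v u u $  — expand <D> ::= u v <G> u
step 8: stack=$ u u <G> v u  input=u v u u $  — match u
step 9: stack=$ u u <G> v  input=v u u $  — match v
step 10: stack=$ u u <G>  input=u u $  — expand <G> ::= λ
Stack after step 10: $ u u (top = u).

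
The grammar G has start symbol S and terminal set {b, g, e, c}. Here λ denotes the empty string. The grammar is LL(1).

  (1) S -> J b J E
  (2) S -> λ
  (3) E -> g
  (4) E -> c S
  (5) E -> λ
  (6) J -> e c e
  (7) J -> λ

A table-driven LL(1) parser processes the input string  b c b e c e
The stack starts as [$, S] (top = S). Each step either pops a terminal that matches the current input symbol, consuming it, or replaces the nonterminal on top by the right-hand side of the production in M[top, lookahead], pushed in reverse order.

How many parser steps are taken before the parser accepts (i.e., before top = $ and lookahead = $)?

      Stack      Input          Action
   1  $ S        b c b e c e $  expand S -> J b J E
   2  $ E J b J  b c b e c e $  expand J -> λ
   3  $ E J b    b c b e c e $  match b
   4  $ E J      c b e c e $    expand J -> λ
   5  $ E        c b e c e $    expand E -> c S
   6  $ S c      c b e c e $    match c
   7  $ S        b e c e $      expand S -> J b J E
   8  $ E J b J  b e c e $      expand J -> λ
   9  $ E J b    b e c e $      match b
  10  $ E J      e c e $        expand J -> e c e
  11  $ E e c e  e c e $        match e
  12  $ E e c    c e $          match c
  13  $ E e      e $            match e
  14  $ E        $              expand E -> λ
Accept reached after 14 steps.

14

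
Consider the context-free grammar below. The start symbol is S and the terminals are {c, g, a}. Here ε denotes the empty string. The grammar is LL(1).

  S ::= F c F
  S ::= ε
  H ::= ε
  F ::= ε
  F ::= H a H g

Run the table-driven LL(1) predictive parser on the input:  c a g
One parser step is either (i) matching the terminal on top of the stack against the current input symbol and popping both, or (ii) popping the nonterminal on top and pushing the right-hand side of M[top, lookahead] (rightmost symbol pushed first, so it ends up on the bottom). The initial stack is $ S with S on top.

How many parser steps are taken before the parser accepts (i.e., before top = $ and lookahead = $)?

8

     Stack      Input    Action
  1  $ S        c a g $  expand S ::= F c F
  2  $ F c F    c a g $  expand F ::= ε
  3  $ F c      c a g $  match c
  4  $ F        a g $    expand F ::= H a H g
  5  $ g H a H  a g $    expand H ::= ε
  6  $ g H a    a g $    match a
  7  $ g H      g $      expand H ::= ε
  8  $ g        g $      match g
Accept reached after 8 steps.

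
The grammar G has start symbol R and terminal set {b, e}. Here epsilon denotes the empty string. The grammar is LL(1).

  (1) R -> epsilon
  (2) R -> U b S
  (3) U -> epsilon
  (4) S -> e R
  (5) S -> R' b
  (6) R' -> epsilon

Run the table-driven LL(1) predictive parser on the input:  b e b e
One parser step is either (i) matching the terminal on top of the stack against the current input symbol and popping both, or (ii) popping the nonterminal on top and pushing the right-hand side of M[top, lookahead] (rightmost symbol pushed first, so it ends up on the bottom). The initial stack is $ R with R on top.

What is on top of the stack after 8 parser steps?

S

step 1: stack=$ R  input=b e b e $  — expand R -> U b S
step 2: stack=$ S b U  input=b e b e $  — expand U -> epsilon
step 3: stack=$ S b  input=b e b e $  — match b
step 4: stack=$ S  input=e b e $  — expand S -> e R
step 5: stack=$ R e  input=e b e $  — match e
step 6: stack=$ R  input=b e $  — expand R -> U b S
step 7: stack=$ S b U  input=b e $  — expand U -> epsilon
step 8: stack=$ S b  input=b e $  — match b
Stack after step 8: $ S (top = S).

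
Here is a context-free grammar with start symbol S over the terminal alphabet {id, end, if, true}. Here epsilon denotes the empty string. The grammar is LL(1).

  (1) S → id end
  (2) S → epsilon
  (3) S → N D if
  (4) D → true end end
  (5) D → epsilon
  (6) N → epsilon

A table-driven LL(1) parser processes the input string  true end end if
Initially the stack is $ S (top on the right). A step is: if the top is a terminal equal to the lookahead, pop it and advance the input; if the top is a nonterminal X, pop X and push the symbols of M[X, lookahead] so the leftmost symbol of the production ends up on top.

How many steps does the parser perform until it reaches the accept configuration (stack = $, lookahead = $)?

7

step 1: stack=$ S  input=true end end if $  — expand S → N D if
step 2: stack=$ if D N  input=true end end if $  — expand N → epsilon
step 3: stack=$ if D  input=true end end if $  — expand D → true end end
step 4: stack=$ if end end true  input=true end end if $  — match true
step 5: stack=$ if end end  input=end end if $  — match end
step 6: stack=$ if end  input=end if $  — match end
step 7: stack=$ if  input=if $  — match if
Accept reached after 7 steps.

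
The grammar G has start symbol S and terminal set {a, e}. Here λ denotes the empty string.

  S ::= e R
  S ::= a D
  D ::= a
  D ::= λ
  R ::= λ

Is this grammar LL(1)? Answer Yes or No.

Yes

FIRST(S) = {a, e}
FIRST(D) = {λ, a}
FIRST(R) = {λ}
FOLLOW(S) = {$}
FOLLOW(D) = {$}
FOLLOW(R) = {$}
Each cell of M receives at most one production.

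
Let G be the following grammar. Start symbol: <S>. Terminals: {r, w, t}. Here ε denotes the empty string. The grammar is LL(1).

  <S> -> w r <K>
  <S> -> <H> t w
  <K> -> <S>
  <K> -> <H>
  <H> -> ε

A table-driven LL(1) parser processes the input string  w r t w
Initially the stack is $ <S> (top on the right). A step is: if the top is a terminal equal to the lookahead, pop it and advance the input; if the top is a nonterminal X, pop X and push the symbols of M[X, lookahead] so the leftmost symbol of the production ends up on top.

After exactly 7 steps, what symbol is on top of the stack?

step 1: stack=$ <S>  input=w r t w $  — expand <S> -> w r <K>
step 2: stack=$ <K> r w  input=w r t w $  — match w
step 3: stack=$ <K> r  input=r t w $  — match r
step 4: stack=$ <K>  input=t w $  — expand <K> -> <S>
step 5: stack=$ <S>  input=t w $  — expand <S> -> <H> t w
step 6: stack=$ w t <H>  input=t w $  — expand <H> -> ε
step 7: stack=$ w t  input=t w $  — match t
Stack after step 7: $ w (top = w).

w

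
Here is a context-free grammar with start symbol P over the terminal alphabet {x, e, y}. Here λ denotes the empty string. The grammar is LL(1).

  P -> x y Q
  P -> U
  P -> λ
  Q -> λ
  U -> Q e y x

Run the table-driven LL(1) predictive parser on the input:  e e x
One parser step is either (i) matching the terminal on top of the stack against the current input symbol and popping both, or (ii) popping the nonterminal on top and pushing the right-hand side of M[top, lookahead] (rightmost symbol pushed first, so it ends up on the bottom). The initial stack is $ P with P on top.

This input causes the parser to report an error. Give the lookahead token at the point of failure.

e

     Stack      Input    Action
  1  $ P        e e x $  expand P -> U
  2  $ U        e e x $  expand U -> Q e y x
  3  $ x y e Q  e e x $  expand Q -> λ
  4  $ x y e    e e x $  match e
  5  $ x y      e x $    error: top is terminal y but lookahead is e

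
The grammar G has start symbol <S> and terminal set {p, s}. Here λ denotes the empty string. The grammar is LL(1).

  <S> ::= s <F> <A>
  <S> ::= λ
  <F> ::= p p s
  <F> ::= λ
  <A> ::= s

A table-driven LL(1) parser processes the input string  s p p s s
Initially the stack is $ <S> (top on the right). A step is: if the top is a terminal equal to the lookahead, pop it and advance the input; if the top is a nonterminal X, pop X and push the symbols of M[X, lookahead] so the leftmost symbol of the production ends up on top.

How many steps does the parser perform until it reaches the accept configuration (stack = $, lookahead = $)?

8

     Stack        Input        Action
  1  $ <S>        s p p s s $  expand <S> ::= s <F> <A>
  2  $ <A> <F> s  s p p s s $  match s
  3  $ <A> <F>    p p s s $    expand <F> ::= p p s
  4  $ <A> s p p  p p s s $    match p
  5  $ <A> s p    p s s $      match p
  6  $ <A> s      s s $        match s
  7  $ <A>        s $          expand <A> ::= s
  8  $ s          s $          match s
Accept reached after 8 steps.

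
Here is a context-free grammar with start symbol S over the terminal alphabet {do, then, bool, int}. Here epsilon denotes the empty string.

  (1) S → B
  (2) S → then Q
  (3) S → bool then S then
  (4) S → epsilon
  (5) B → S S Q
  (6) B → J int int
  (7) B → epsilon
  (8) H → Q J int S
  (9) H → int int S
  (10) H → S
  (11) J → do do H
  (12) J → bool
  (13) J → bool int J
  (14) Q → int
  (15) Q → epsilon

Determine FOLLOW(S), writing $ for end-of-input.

FIRST(J) = {bool, do}
FIRST(Q) = {epsilon, int}
FIRST(S) = {epsilon, bool, do, int, then}  (via B)
FIRST(B) = {epsilon, bool, do, int, then}  (via S S Q, J int int)
FIRST(H) = {epsilon, bool, do, int, then}  (via Q J int S, S)
FOLLOW(S) includes $ since S is the start symbol.
FOLLOW(J): in B→J int int, J is followed by int int with FIRST {int}; in H→Q J int S, J is followed by int S with FIRST {int}; in J→bool int J, the suffix after J is empty (adds nothing new). Thus FOLLOW(J) = {int}.
FOLLOW(H): in J→do do H, the suffix after H is empty, so FOLLOW(H) ⊇ FOLLOW(J) = {int}. Thus FOLLOW(H) = {int}.
FOLLOW(S): in S→bool then S then, S is followed by then with FIRST {then}; in B→S S Q (occurrence 1), S is followed by S Q with FIRST {epsilon, bool, do, int, then}; in B→S S Q (occurrence 1), the suffix after S is nullable, so FOLLOW(S) ⊇ FOLLOW(B) = {$, bool, do, int, then}; in B→S S Q (occurrence 2), S is followed by Q with FIRST {epsilon, int}; in B→S S Q (occurrence 2), the suffix after S is nullable, so FOLLOW(S) ⊇ FOLLOW(B) = {$, bool, do, int, then}; in H→Q J int S, the suffix after S is empty, so FOLLOW(S) ⊇ FOLLOW(H) = {int}; in H→int int S, the suffix after S is empty, so FOLLOW(S) ⊇ FOLLOW(H) = {int}; in H→S, the suffix after S is empty, so FOLLOW(S) ⊇ FOLLOW(H) = {int}. Thus FOLLOW(S) = {$, bool, do, int, then}.
FOLLOW(B): in S→B, the suffix after B is empty, so FOLLOW(B) ⊇ FOLLOW(S) = {$, bool, do, int, then}. Thus FOLLOW(B) = {$, bool, do, int, then}.
FOLLOW(Q): in S→then Q, the suffix after Q is empty, so FOLLOW(Q) ⊇ FOLLOW(S) = {$, bool, do, int, then}; in B→S S Q, the suffix after Q is empty, so FOLLOW(Q) ⊇ FOLLOW(B) = {$, bool, do, int, then}; in H→Q J int S, Q is followed by J int S with FIRST {bool, do}. Thus FOLLOW(Q) = {$, bool, do, int, then}.

{$, bool, do, int, then}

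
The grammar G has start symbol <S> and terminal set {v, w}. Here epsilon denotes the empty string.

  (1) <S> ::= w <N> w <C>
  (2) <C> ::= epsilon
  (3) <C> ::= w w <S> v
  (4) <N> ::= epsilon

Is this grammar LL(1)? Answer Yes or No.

FIRST(<S>) = {w}
FIRST(<C>) = {epsilon, w}
FIRST(<N>) = {epsilon}
FOLLOW(<S>) = {$, v}
FOLLOW(<C>) = {$, v}
FOLLOW(<N>) = {w}
Each cell of M receives at most one production.

Yes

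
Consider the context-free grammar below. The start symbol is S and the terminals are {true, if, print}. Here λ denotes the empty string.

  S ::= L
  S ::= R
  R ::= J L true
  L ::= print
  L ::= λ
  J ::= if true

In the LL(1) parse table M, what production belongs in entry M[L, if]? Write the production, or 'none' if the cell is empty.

none

FIRST(L) = {λ, print}
FIRST(J) = {if}
FIRST(R) = {if}  (via J L true)
FIRST(S) = {λ, if, print}  (via L, R)
FOLLOW(S) includes $ since S is the start symbol.
FOLLOW(S): S appears on no right-hand side. Thus FOLLOW(S) = {$}.
FOLLOW(L): in S::=L, the suffix after L is empty, so FOLLOW(L) ⊇ FOLLOW(S) = {$}; in R::=J L true, L is followed by true with FIRST {true}. Thus FOLLOW(L) = {$, true}.
For L ::= print: FIRST(print) = {print}, so it goes in M[L, t] for t ∈ {print}.
For L ::= λ: FIRST(λ) = {λ}, so it goes in M[L, t] for t ∈ {}; since λ ∈ FIRST, also for every t ∈ FOLLOW(L) = {$, true}.
None of these place a production in M[L, if].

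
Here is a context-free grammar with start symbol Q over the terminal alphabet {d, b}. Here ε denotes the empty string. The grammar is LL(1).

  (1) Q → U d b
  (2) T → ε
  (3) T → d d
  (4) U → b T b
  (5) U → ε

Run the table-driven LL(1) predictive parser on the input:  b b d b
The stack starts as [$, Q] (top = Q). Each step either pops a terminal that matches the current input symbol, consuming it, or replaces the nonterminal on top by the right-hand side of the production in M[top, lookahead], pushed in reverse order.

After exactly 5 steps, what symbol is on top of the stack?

step 1: stack=$ Q  input=b b d b $  — expand Q → U d b
step 2: stack=$ b d U  input=b b d b $  — expand U → b T b
step 3: stack=$ b d b T b  input=b b d b $  — match b
step 4: stack=$ b d b T  input=b d b $  — expand T → ε
step 5: stack=$ b d b  input=b d b $  — match b
Stack after step 5: $ b d (top = d).

d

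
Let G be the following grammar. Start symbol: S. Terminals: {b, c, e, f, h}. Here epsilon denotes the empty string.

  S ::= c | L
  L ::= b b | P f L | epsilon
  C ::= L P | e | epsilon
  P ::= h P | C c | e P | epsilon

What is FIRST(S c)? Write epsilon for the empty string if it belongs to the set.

FIRST(S) = {epsilon, b, c, e, f, h}  (via L)
FIRST(L) = {epsilon, b, c, e, f, h}  (via P f L)
FIRST(C) = {epsilon, b, c, e, f, h}  (via L P)
FIRST(P) = {epsilon, b, c, e, f, h}  (via C c)
FIRST(S c): take FIRST of each symbol in turn, carrying on past any symbol whose FIRST contains epsilon; result {b, c, e, f, h}.

{b, c, e, f, h}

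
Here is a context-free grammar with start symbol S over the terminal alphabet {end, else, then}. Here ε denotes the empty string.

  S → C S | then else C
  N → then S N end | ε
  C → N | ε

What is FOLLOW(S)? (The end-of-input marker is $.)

FIRST(N): from N→then S N end we get {then}; from N→ε we get {ε}. So FIRST(N) = {ε, then}.
FIRST(C): from C→N we get {ε, then}; from C→ε we get {ε}. So FIRST(C) = {ε, then}.
FIRST(S): from S→C S we get {then}; from S→then else C we get {then}. So FIRST(S) = {then}.
FOLLOW(S) includes $ since S is the start symbol.
FOLLOW(S): in S→C S, the suffix after S is empty (adds nothing new); in N→then S N end, S is followed by N end with FIRST {end, then}. Thus FOLLOW(S) = {$, end, then}.
FOLLOW(C): in S→C S, C is followed by S with FIRST {then}; in S→then else C, the suffix after C is empty, so FOLLOW(C) ⊇ FOLLOW(S) = {$, end, then}. Thus FOLLOW(C) = {$, end, then}.
FOLLOW(N): in N→then S N end, N is followed by end with FIRST {end}; in C→N, the suffix after N is empty, so FOLLOW(N) ⊇ FOLLOW(C) = {$, end, then}. Thus FOLLOW(N) = {$, end, then}.

{$, end, then}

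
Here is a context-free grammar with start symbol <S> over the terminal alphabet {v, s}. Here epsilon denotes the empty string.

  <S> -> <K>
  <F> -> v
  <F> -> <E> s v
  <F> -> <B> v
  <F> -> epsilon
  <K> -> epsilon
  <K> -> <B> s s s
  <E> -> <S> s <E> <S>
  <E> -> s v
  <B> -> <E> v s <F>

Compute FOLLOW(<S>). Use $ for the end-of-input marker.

FIRST(<S>) = {epsilon, s}  (via <K>)
FIRST(<E>) = {s}  (via <S> s <E> <S>)
FIRST(<B>) = {s}  (via <E> v s <F>)
FIRST(<F>) = {epsilon, s, v}  (via <E> s v, <B> v)
FIRST(<K>) = {epsilon, s}  (via <B> s s s)
FOLLOW(<S>) includes $ since <S> is the start symbol.
FOLLOW(<E>): in <F>-><E> s v, <E> is followed by s v with FIRST {s}; in <E>-><S> s <E> <S>, <E> is followed by <S> with FIRST {epsilon, s}; in <E>-><S> s <E> <S>, the suffix after <E> is nullable (adds nothing new); in <B>-><E> v s <F>, <E> is followed by v s <F> with FIRST {v}. Thus FOLLOW(<E>) = {s, v}.
FOLLOW(<S>): in <E>-><S> s <E> <S> (occurrence 1), <S> is followed by s <E> <S> with FIRST {s}; in <E>-><S> s <E> <S> (occurrence 2), the suffix after <S> is empty, so FOLLOW(<S>) ⊇ FOLLOW(<E>) = {s, v}. Thus FOLLOW(<S>) = {$, s, v}.
FOLLOW(<K>): in <S>-><K>, the suffix after <K> is empty, so FOLLOW(<K>) ⊇ FOLLOW(<S>) = {$, s, v}. Thus FOLLOW(<K>) = {$, s, v}.
FOLLOW(<B>): in <F>-><B> v, <B> is followed by v with FIRST {v}; in <K>-><B> s s s, <B> is followed by s s s with FIRST {s}. Thus FOLLOW(<B>) = {s, v}.
FOLLOW(<F>): in <B>-><E> v s <F>, the suffix after <F> is empty, so FOLLOW(<F>) ⊇ FOLLOW(<B>) = {s, v}. Thus FOLLOW(<F>) = {s, v}.

{$, s, v}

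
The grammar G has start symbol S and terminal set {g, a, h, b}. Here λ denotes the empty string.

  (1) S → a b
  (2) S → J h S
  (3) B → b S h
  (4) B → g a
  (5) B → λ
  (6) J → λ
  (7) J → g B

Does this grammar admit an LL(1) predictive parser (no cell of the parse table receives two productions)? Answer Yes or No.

Yes

FIRST(S) = {a, g, h}
FIRST(B) = {λ, b, g}
FIRST(J) = {λ, g}
FOLLOW(S) = {$, h}
FOLLOW(B) = {h}
FOLLOW(J) = {h}
Each cell of M receives at most one production.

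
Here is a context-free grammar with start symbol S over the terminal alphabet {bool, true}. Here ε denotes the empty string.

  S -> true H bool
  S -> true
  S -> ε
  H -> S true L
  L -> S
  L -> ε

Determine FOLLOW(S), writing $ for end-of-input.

{$, bool, true}

FIRST(S) = {ε, true}
FIRST(H) = {true}  (via S true L)
FIRST(L) = {ε, true}  (via S)
FOLLOW(S) includes $ since S is the start symbol.
FOLLOW(H): in S->true H bool, H is followed by bool with FIRST {bool}. Thus FOLLOW(H) = {bool}.
FOLLOW(L): in H->S true L, the suffix after L is empty, so FOLLOW(L) ⊇ FOLLOW(H) = {bool}. Thus FOLLOW(L) = {bool}.
FOLLOW(S): in H->S true L, S is followed by true L with FIRST {true}; in L->S, the suffix after S is empty, so FOLLOW(S) ⊇ FOLLOW(L) = {bool}. Thus FOLLOW(S) = {$, bool, true}.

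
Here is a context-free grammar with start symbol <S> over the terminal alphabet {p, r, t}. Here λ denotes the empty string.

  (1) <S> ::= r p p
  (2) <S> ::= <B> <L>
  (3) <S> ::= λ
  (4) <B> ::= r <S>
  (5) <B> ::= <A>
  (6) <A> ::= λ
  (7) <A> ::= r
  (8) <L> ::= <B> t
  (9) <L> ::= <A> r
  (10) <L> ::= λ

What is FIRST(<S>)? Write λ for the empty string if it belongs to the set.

{λ, r, t}

FIRST(<A>) = {λ, r}
FIRST(<B>) = {λ, r}  (via <A>)
FIRST(<L>) = {λ, r, t}  (via <B> t, <A> r)
FIRST(<S>) = {λ, r, t}  (via <B> <L>)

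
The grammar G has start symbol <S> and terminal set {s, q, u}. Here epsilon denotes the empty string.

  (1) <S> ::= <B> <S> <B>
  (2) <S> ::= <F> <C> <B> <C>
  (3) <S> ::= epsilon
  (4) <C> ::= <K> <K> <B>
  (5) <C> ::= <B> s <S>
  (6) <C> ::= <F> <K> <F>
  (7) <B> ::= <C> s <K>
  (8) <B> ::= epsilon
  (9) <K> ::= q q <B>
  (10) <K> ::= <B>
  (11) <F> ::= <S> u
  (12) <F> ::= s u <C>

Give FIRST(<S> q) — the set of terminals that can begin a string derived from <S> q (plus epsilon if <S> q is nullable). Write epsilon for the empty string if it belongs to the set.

FIRST(<S>): from <S>::=<B> <S> <B> we get {epsilon, q, s, u}; from <S>::=<F> <C> <B> <C> we get {q, s, u}; from <S>::=epsilon we get {epsilon}. So FIRST(<S>) = {epsilon, q, s, u}.
FIRST(<F>): from <F>::=<S> u we get {q, s, u}; from <F>::=s u <C> we get {s}. So FIRST(<F>) = {q, s, u}.
FIRST(<C>): from <C>::=<K> <K> <B> we get {epsilon, q, s, u}; from <C>::=<B> s <S> we get {q, s, u}; from <C>::=<F> <K> <F> we get {q, s, u}. So FIRST(<C>) = {epsilon, q, s, u}.
FIRST(<B>): from <B>::=<C> s <K> we get {q, s, u}; from <B>::=epsilon we get {epsilon}. So FIRST(<B>) = {epsilon, q, s, u}.
FIRST(<K>): from <K>::=q q <B> we get {q}; from <K>::=<B> we get {epsilon, q, s, u}. So FIRST(<K>) = {epsilon, q, s, u}.
FIRST(<S> q): take FIRST of each symbol in turn, carrying on past any symbol whose FIRST contains epsilon; result {q, s, u}.

{q, s, u}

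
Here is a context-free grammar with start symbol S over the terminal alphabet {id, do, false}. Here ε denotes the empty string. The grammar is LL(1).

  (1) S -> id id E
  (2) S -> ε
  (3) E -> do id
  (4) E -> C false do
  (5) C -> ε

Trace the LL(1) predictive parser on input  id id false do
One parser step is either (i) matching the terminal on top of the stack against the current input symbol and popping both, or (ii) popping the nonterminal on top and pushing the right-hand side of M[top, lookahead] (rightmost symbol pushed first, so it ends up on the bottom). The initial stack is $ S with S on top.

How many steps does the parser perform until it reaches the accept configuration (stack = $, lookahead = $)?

step 1: stack=$ S  input=id id false do $  — expand S -> id id E
step 2: stack=$ E id id  input=id id false do $  — match id
step 3: stack=$ E id  input=id false do $  — match id
step 4: stack=$ E  input=false do $  — expand E -> C false do
step 5: stack=$ do false C  input=false do $  — expand C -> ε
step 6: stack=$ do false  input=false do $  — match false
step 7: stack=$ do  input=do $  — match do
Accept reached after 7 steps.

7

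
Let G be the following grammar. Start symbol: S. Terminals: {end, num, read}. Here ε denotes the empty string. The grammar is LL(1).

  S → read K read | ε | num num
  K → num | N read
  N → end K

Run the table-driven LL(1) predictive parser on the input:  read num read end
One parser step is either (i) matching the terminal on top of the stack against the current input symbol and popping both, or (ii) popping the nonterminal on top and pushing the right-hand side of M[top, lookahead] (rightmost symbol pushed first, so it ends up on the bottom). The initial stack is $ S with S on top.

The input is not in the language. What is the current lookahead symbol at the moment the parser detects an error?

     Stack          Input                Action
  1  $ S            read num read end $  expand S → read K read
  2  $ read K read  read num read end $  match read
  3  $ read K       num read end $       expand K → num
  4  $ read num     num read end $       match num
  5  $ read         read end $           match read
  6  $              end $                error: stack empty but input remains

end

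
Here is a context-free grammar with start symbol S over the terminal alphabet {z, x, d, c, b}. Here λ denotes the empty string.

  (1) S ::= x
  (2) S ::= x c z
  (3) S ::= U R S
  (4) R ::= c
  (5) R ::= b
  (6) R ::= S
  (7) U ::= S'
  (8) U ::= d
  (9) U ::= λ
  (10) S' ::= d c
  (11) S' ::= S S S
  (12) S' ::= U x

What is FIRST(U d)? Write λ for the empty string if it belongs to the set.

{b, c, d, x}

FIRST(S) = {b, c, d, x}  (via U R S)
FIRST(R) = {b, c, d, x}  (via S)
FIRST(U) = {λ, b, c, d, x}  (via S')
FIRST(S') = {b, c, d, x}  (via S S S, U x)
FIRST(U d): take FIRST of each symbol in turn, carrying on past any symbol whose FIRST contains λ; result {b, c, d, x}.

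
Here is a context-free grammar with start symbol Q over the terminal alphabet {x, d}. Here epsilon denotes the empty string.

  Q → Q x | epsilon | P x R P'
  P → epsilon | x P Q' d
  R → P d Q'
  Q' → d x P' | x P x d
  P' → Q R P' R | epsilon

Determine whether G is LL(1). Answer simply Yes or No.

FIRST(Q) = {epsilon, x}
FIRST(P) = {epsilon, x}
FIRST(R) = {d, x}
FIRST(Q') = {d, x}
FIRST(P') = {epsilon, d, x}
FOLLOW(Q) = {$, d, x}
FOLLOW(P) = {d, x}
FOLLOW(R) = {$, d, x}
FOLLOW(Q') = {$, d, x}
FOLLOW(P') = {$, d, x}
Cell M[P, x] receives both P → epsilon and P → x P Q' d — the grammar is not LL(1).

No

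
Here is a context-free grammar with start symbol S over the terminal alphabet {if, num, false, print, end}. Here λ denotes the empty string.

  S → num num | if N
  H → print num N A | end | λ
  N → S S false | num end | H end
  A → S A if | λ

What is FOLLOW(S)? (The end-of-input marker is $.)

{$, false, if, num}

FIRST(S) = {if, num}
FIRST(H) = {λ, end, print}
FIRST(N) = {end, if, num, print}  (via S S false, H end)
FIRST(A) = {λ, if, num}  (via S A if)
FOLLOW(S) includes $ since S is the start symbol.
FOLLOW(S): in N→S S false (occurrence 1), S is followed by S false with FIRST {if, num}; in N→S S false (occurrence 2), S is followed by false with FIRST {false}; in A→S A if, S is followed by A if with FIRST {if, num}. Thus FOLLOW(S) = {$, false, if, num}.
FOLLOW(H): in N→H end, H is followed by end with FIRST {end}. Thus FOLLOW(H) = {end}.
FOLLOW(N): in S→if N, the suffix after N is empty, so FOLLOW(N) ⊇ FOLLOW(S) = {$, false, if, num}; in H→print num N A, N is followed by A with FIRST {λ, if, num}; in H→print num N A, the suffix after N is nullable, so FOLLOW(N) ⊇ FOLLOW(H) = {end}. Thus FOLLOW(N) = {$, end, false, if, num}.
FOLLOW(A): in H→print num N A, the suffix after A is empty, so FOLLOW(A) ⊇ FOLLOW(H) = {end}; in A→S A if, A is followed by if with FIRST {if}. Thus FOLLOW(A) = {end, if}.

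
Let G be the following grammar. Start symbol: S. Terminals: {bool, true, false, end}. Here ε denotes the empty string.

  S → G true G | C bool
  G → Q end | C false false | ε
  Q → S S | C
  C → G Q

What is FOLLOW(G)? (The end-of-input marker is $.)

FIRST(S) = {true}  (via G true G, C bool)
FIRST(G) = {ε, true}  (via Q end, C false false)
FIRST(Q) = {true}  (via S S, C)
FIRST(C) = {true}  (via G Q)
FOLLOW(S) includes $ since S is the start symbol.
FOLLOW(S): in Q→S S (occurrence 1), S is followed by S with FIRST {true}; in Q→S S (occurrence 2), the suffix after S is empty, so FOLLOW(S) ⊇ FOLLOW(Q) = {bool, end, false}. Thus FOLLOW(S) = {$, bool, end, false, true}.
FOLLOW(G): in S→G true G (occurrence 1), G is followed by true G with FIRST {true}; in S→G true G (occurrence 2), the suffix after G is empty, so FOLLOW(G) ⊇ FOLLOW(S) = {$, bool, end, false, true}; in C→G Q, G is followed by Q with FIRST {true}. Thus FOLLOW(G) = {$, bool, end, false, true}.
FOLLOW(Q): in G→Q end, Q is followed by end with FIRST {end}; in C→G Q, the suffix after Q is empty, so FOLLOW(Q) ⊇ FOLLOW(C) = {bool, end, false}. Thus FOLLOW(Q) = {bool, end, false}.
FOLLOW(C): in S→C bool, C is followed by bool with FIRST {bool}; in G→C false false, C is followed by false false with FIRST {false}; in Q→C, the suffix after C is empty, so FOLLOW(C) ⊇ FOLLOW(Q) = {bool, end, false}. Thus FOLLOW(C) = {bool, end, false}.

{$, bool, end, false, true}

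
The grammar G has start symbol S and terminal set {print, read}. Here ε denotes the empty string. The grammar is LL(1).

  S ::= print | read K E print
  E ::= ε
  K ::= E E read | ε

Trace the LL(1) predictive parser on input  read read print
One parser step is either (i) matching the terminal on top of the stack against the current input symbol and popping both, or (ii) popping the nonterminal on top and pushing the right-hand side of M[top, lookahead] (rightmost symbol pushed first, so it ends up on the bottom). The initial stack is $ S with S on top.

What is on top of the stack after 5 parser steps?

read

     Stack               Input              Action
  1  $ S                 read read print $  expand S ::= read K E print
  2  $ print E K read    read read print $  match read
  3  $ print E K         read print $       expand K ::= E E read
  4  $ print E read E E  read print $       expand E ::= ε
  5  $ print E read E    read print $       expand E ::= ε
Stack after step 5: $ print E read (top = read).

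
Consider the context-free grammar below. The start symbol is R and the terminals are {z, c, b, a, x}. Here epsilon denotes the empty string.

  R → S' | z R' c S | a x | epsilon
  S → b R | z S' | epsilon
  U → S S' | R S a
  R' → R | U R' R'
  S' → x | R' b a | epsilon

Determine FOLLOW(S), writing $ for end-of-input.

{$, a, b, c, x, z}

FIRST(S) = {epsilon, b, z}
FIRST(R) = {epsilon, a, b, x, z}  (via S')
FIRST(U) = {epsilon, a, b, x, z}  (via S S', R S a)
FIRST(R') = {epsilon, a, b, x, z}  (via R, U R' R')
FIRST(S') = {epsilon, a, b, x, z}  (via R' b a)
FOLLOW(R) includes $ since R is the start symbol.
FOLLOW(R'): in R→z R' c S, R' is followed by c S with FIRST {c}; in R'→U R' R' (occurrence 1), R' is followed by R' with FIRST {epsilon, a, b, x, z}; in R'→U R' R' (occurrence 1), the suffix after R' is nullable (adds nothing new); in R'→U R' R' (occurrence 2), the suffix after R' is empty (adds nothing new); in S'→R' b a, R' is followed by b a with FIRST {b}. Thus FOLLOW(R') = {a, b, c, x, z}.
FOLLOW(U): in R'→U R' R', U is followed by R' R' with FIRST {epsilon, a, b, x, z}; in R'→U R' R', the suffix after U is nullable, so FOLLOW(U) ⊇ FOLLOW(R') = {a, b, c, x, z}. Thus FOLLOW(U) = {a, b, c, x, z}.
FOLLOW(R): in S→b R, the suffix after R is empty, so FOLLOW(R) ⊇ FOLLOW(S) = {$, a, b, c, x, z}; in U→R S a, R is followed by S a with FIRST {a, b, z}; in R'→R, the suffix after R is empty, so FOLLOW(R) ⊇ FOLLOW(R') = {a, b, c, x, z}. Thus FOLLOW(R) = {$, a, b, c, x, z}.
FOLLOW(S): in R→z R' c S, the suffix after S is empty, so FOLLOW(S) ⊇ FOLLOW(R) = {$, a, b, c, x, z}; in U→S S', S is followed by S' with FIRST {epsilon, a, b, x, z}; in U→S S', the suffix after S is nullable, so FOLLOW(S) ⊇ FOLLOW(U) = {a, b, c, x, z}; in U→R S a, S is followed by a with FIRST {a}. Thus FOLLOW(S) = {$, a, b, c, x, z}.
FOLLOW(S'): in R→S', the suffix after S' is empty, so FOLLOW(S') ⊇ FOLLOW(R) = {$, a, b, c, x, z}; in S→z S', the suffix after S' is empty, so FOLLOW(S') ⊇ FOLLOW(S) = {$, a, b, c, x, z}; in U→S S', the suffix after S' is empty, so FOLLOW(S') ⊇ FOLLOW(U) = {a, b, c, x, z}. Thus FOLLOW(S') = {$, a, b, c, x, z}.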